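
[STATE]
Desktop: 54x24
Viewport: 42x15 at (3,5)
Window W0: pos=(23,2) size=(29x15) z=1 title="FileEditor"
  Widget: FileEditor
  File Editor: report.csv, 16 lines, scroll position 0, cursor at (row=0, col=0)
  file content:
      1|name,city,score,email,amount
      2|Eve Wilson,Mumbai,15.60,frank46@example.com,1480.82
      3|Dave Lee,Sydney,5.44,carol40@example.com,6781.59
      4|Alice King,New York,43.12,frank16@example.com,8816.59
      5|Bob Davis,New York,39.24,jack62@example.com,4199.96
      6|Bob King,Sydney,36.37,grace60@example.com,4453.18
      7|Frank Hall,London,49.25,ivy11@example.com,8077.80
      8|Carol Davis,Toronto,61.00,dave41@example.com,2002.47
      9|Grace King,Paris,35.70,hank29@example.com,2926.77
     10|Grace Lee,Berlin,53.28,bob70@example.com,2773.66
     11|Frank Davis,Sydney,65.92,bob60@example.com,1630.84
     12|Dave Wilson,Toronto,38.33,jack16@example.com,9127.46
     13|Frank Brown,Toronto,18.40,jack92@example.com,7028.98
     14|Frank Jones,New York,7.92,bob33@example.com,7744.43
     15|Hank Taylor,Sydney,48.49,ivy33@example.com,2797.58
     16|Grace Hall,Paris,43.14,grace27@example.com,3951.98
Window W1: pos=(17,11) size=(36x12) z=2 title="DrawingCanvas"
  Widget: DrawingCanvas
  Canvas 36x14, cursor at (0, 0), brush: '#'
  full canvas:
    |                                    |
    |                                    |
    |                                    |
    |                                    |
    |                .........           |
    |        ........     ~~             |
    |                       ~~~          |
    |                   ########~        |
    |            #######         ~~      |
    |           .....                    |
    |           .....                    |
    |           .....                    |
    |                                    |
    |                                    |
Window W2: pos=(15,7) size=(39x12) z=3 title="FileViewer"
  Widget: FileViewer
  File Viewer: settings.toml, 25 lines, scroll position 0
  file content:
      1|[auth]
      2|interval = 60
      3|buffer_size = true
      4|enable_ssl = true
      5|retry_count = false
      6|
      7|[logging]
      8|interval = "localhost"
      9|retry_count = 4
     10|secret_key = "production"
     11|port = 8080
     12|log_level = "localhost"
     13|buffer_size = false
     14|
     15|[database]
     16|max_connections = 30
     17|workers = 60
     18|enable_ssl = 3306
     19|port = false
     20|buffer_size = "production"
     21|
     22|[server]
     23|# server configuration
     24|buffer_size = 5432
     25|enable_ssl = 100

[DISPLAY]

                    ┃█ame,city,score,email
                    ┃Eve Wilson,Mumbai,15.
            ┏━━━━━━━━━━━━━━━━━━━━━━━━━━━━━
            ┃ FileViewer                  
            ┠─────────────────────────────
            ┃[auth]                       
            ┃interval = 60                
            ┃buffer_size = true           
            ┃enable_ssl = true            
            ┃retry_count = false          
            ┃                             
            ┃[logging]                    
            ┃interval = "localhost"       
            ┗━━━━━━━━━━━━━━━━━━━━━━━━━━━━━
              ┃        ........     ~~    


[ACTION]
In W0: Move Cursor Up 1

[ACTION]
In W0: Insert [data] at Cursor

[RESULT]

                    ┃data█ame,city,score,e
                    ┃Eve Wilson,Mumbai,15.
            ┏━━━━━━━━━━━━━━━━━━━━━━━━━━━━━
            ┃ FileViewer                  
            ┠─────────────────────────────
            ┃[auth]                       
            ┃interval = 60                
            ┃buffer_size = true           
            ┃enable_ssl = true            
            ┃retry_count = false          
            ┃                             
            ┃[logging]                    
            ┃interval = "localhost"       
            ┗━━━━━━━━━━━━━━━━━━━━━━━━━━━━━
              ┃        ........     ~~    


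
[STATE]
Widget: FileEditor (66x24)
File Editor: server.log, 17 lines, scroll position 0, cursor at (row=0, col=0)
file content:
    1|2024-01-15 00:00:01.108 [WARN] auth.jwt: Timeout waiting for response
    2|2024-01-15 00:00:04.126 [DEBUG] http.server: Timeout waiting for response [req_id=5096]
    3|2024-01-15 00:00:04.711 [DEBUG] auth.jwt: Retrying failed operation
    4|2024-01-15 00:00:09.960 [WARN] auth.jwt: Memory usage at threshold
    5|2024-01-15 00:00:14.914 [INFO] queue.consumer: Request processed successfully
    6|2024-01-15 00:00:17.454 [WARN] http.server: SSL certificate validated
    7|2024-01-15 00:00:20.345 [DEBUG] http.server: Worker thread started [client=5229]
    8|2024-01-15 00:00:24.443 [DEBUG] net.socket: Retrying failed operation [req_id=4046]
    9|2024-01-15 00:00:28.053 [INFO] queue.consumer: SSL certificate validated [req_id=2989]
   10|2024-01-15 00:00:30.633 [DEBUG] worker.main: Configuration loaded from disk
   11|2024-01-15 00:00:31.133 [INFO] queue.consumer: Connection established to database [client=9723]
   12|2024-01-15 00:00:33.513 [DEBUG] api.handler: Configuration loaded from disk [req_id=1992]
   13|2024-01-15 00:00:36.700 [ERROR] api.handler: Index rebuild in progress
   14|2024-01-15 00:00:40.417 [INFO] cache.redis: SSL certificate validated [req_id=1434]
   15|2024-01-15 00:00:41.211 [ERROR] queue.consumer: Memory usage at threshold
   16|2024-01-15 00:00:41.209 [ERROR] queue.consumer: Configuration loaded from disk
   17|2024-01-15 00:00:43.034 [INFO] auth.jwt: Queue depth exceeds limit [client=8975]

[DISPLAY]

█024-01-15 00:00:01.108 [WARN] auth.jwt: Timeout waiting for resp▲
2024-01-15 00:00:04.126 [DEBUG] http.server: Timeout waiting for █
2024-01-15 00:00:04.711 [DEBUG] auth.jwt: Retrying failed operati░
2024-01-15 00:00:09.960 [WARN] auth.jwt: Memory usage at threshol░
2024-01-15 00:00:14.914 [INFO] queue.consumer: Request processed ░
2024-01-15 00:00:17.454 [WARN] http.server: SSL certificate valid░
2024-01-15 00:00:20.345 [DEBUG] http.server: Worker thread starte░
2024-01-15 00:00:24.443 [DEBUG] net.socket: Retrying failed opera░
2024-01-15 00:00:28.053 [INFO] queue.consumer: SSL certificate va░
2024-01-15 00:00:30.633 [DEBUG] worker.main: Configuration loaded░
2024-01-15 00:00:31.133 [INFO] queue.consumer: Connection establi░
2024-01-15 00:00:33.513 [DEBUG] api.handler: Configuration loaded░
2024-01-15 00:00:36.700 [ERROR] api.handler: Index rebuild in pro░
2024-01-15 00:00:40.417 [INFO] cache.redis: SSL certificate valid░
2024-01-15 00:00:41.211 [ERROR] queue.consumer: Memory usage at t░
2024-01-15 00:00:41.209 [ERROR] queue.consumer: Configuration loa░
2024-01-15 00:00:43.034 [INFO] auth.jwt: Queue depth exceeds limi░
                                                                 ░
                                                                 ░
                                                                 ░
                                                                 ░
                                                                 ░
                                                                 ░
                                                                 ▼


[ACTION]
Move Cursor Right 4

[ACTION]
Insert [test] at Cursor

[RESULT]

2024test█01-15 00:00:01.108 [WARN] auth.jwt: Timeout waiting for ▲
2024-01-15 00:00:04.126 [DEBUG] http.server: Timeout waiting for █
2024-01-15 00:00:04.711 [DEBUG] auth.jwt: Retrying failed operati░
2024-01-15 00:00:09.960 [WARN] auth.jwt: Memory usage at threshol░
2024-01-15 00:00:14.914 [INFO] queue.consumer: Request processed ░
2024-01-15 00:00:17.454 [WARN] http.server: SSL certificate valid░
2024-01-15 00:00:20.345 [DEBUG] http.server: Worker thread starte░
2024-01-15 00:00:24.443 [DEBUG] net.socket: Retrying failed opera░
2024-01-15 00:00:28.053 [INFO] queue.consumer: SSL certificate va░
2024-01-15 00:00:30.633 [DEBUG] worker.main: Configuration loaded░
2024-01-15 00:00:31.133 [INFO] queue.consumer: Connection establi░
2024-01-15 00:00:33.513 [DEBUG] api.handler: Configuration loaded░
2024-01-15 00:00:36.700 [ERROR] api.handler: Index rebuild in pro░
2024-01-15 00:00:40.417 [INFO] cache.redis: SSL certificate valid░
2024-01-15 00:00:41.211 [ERROR] queue.consumer: Memory usage at t░
2024-01-15 00:00:41.209 [ERROR] queue.consumer: Configuration loa░
2024-01-15 00:00:43.034 [INFO] auth.jwt: Queue depth exceeds limi░
                                                                 ░
                                                                 ░
                                                                 ░
                                                                 ░
                                                                 ░
                                                                 ░
                                                                 ▼


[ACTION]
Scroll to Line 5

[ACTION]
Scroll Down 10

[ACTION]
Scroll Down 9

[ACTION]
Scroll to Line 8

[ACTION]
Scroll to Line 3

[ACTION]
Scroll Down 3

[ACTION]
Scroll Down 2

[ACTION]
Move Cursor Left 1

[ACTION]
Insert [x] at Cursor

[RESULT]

2024tesx█-01-15 00:00:01.108 [WARN] auth.jwt: Timeout waiting for▲
2024-01-15 00:00:04.126 [DEBUG] http.server: Timeout waiting for █
2024-01-15 00:00:04.711 [DEBUG] auth.jwt: Retrying failed operati░
2024-01-15 00:00:09.960 [WARN] auth.jwt: Memory usage at threshol░
2024-01-15 00:00:14.914 [INFO] queue.consumer: Request processed ░
2024-01-15 00:00:17.454 [WARN] http.server: SSL certificate valid░
2024-01-15 00:00:20.345 [DEBUG] http.server: Worker thread starte░
2024-01-15 00:00:24.443 [DEBUG] net.socket: Retrying failed opera░
2024-01-15 00:00:28.053 [INFO] queue.consumer: SSL certificate va░
2024-01-15 00:00:30.633 [DEBUG] worker.main: Configuration loaded░
2024-01-15 00:00:31.133 [INFO] queue.consumer: Connection establi░
2024-01-15 00:00:33.513 [DEBUG] api.handler: Configuration loaded░
2024-01-15 00:00:36.700 [ERROR] api.handler: Index rebuild in pro░
2024-01-15 00:00:40.417 [INFO] cache.redis: SSL certificate valid░
2024-01-15 00:00:41.211 [ERROR] queue.consumer: Memory usage at t░
2024-01-15 00:00:41.209 [ERROR] queue.consumer: Configuration loa░
2024-01-15 00:00:43.034 [INFO] auth.jwt: Queue depth exceeds limi░
                                                                 ░
                                                                 ░
                                                                 ░
                                                                 ░
                                                                 ░
                                                                 ░
                                                                 ▼


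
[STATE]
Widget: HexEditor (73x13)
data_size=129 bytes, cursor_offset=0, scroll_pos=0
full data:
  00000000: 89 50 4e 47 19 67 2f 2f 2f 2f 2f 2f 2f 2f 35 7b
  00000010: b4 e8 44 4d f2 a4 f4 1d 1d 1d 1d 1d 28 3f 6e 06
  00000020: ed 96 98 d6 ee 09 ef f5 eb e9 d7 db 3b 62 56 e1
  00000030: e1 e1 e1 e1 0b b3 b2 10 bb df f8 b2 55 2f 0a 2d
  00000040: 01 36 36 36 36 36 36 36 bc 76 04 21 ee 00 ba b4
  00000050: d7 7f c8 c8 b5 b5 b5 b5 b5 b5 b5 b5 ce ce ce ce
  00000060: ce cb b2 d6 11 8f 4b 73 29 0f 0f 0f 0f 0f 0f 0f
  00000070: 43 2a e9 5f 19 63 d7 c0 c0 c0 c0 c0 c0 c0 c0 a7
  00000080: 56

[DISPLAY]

00000000  89 50 4e 47 19 67 2f 2f  2f 2f 2f 2f 2f 2f 35 7b  |.PNG.g//////
00000010  b4 e8 44 4d f2 a4 f4 1d  1d 1d 1d 1d 28 3f 6e 06  |..DM........
00000020  ed 96 98 d6 ee 09 ef f5  eb e9 d7 db 3b 62 56 e1  |............
00000030  e1 e1 e1 e1 0b b3 b2 10  bb df f8 b2 55 2f 0a 2d  |............
00000040  01 36 36 36 36 36 36 36  bc 76 04 21 ee 00 ba b4  |.6666666.v.!
00000050  d7 7f c8 c8 b5 b5 b5 b5  b5 b5 b5 b5 ce ce ce ce  |............
00000060  ce cb b2 d6 11 8f 4b 73  29 0f 0f 0f 0f 0f 0f 0f  |......Ks)...
00000070  43 2a e9 5f 19 63 d7 c0  c0 c0 c0 c0 c0 c0 c0 a7  |C*._.c......
00000080  56                                                |V           
                                                                         
                                                                         
                                                                         
                                                                         


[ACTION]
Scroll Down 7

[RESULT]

00000070  43 2a e9 5f 19 63 d7 c0  c0 c0 c0 c0 c0 c0 c0 a7  |C*._.c......
00000080  56                                                |V           
                                                                         
                                                                         
                                                                         
                                                                         
                                                                         
                                                                         
                                                                         
                                                                         
                                                                         
                                                                         
                                                                         


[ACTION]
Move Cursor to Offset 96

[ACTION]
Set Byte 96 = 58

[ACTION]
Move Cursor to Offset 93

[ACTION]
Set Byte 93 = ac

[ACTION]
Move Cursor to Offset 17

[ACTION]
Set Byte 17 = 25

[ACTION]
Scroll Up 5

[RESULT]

00000020  ed 96 98 d6 ee 09 ef f5  eb e9 d7 db 3b 62 56 e1  |............
00000030  e1 e1 e1 e1 0b b3 b2 10  bb df f8 b2 55 2f 0a 2d  |............
00000040  01 36 36 36 36 36 36 36  bc 76 04 21 ee 00 ba b4  |.6666666.v.!
00000050  d7 7f c8 c8 b5 b5 b5 b5  b5 b5 b5 b5 ce ac ce ce  |............
00000060  58 cb b2 d6 11 8f 4b 73  29 0f 0f 0f 0f 0f 0f 0f  |X.....Ks)...
00000070  43 2a e9 5f 19 63 d7 c0  c0 c0 c0 c0 c0 c0 c0 a7  |C*._.c......
00000080  56                                                |V           
                                                                         
                                                                         
                                                                         
                                                                         
                                                                         
                                                                         


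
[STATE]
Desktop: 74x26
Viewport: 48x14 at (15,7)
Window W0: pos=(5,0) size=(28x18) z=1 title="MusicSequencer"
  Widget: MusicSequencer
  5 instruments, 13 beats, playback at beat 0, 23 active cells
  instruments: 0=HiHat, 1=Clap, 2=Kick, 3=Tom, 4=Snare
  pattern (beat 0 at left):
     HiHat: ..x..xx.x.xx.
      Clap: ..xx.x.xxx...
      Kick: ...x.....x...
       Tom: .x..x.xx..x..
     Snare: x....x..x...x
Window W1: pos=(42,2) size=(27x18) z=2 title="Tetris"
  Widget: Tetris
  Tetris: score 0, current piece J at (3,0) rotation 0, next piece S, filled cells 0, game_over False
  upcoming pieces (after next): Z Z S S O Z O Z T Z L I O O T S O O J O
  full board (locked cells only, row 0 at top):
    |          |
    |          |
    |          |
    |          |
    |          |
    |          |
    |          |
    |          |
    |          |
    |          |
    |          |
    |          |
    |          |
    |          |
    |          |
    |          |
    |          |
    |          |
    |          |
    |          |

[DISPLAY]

·█·██··█··       ┃         ┃          │░░       
··█··█···█       ┃         ┃          │         
                 ┃         ┃          │         
                 ┃         ┃          │         
                 ┃         ┃          │Score:   
                 ┃         ┃          │0        
                 ┃         ┃          │         
                 ┃         ┃          │         
                 ┃         ┃          │         
                 ┃         ┃          │         
━━━━━━━━━━━━━━━━━┛         ┃          │         
                           ┃          │         
                           ┗━━━━━━━━━━━━━━━━━━━━
                                                


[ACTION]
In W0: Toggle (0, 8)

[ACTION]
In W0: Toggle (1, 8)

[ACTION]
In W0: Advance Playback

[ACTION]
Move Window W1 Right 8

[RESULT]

·█·██··█··       ┃              ┃          │░░  
··█··█···█       ┃              ┃          │    
                 ┃              ┃          │    
                 ┃              ┃          │    
                 ┃              ┃          │Scor
                 ┃              ┃          │0   
                 ┃              ┃          │    
                 ┃              ┃          │    
                 ┃              ┃          │    
                 ┃              ┃          │    
━━━━━━━━━━━━━━━━━┛              ┃          │    
                                ┃          │    
                                ┗━━━━━━━━━━━━━━━
                                                


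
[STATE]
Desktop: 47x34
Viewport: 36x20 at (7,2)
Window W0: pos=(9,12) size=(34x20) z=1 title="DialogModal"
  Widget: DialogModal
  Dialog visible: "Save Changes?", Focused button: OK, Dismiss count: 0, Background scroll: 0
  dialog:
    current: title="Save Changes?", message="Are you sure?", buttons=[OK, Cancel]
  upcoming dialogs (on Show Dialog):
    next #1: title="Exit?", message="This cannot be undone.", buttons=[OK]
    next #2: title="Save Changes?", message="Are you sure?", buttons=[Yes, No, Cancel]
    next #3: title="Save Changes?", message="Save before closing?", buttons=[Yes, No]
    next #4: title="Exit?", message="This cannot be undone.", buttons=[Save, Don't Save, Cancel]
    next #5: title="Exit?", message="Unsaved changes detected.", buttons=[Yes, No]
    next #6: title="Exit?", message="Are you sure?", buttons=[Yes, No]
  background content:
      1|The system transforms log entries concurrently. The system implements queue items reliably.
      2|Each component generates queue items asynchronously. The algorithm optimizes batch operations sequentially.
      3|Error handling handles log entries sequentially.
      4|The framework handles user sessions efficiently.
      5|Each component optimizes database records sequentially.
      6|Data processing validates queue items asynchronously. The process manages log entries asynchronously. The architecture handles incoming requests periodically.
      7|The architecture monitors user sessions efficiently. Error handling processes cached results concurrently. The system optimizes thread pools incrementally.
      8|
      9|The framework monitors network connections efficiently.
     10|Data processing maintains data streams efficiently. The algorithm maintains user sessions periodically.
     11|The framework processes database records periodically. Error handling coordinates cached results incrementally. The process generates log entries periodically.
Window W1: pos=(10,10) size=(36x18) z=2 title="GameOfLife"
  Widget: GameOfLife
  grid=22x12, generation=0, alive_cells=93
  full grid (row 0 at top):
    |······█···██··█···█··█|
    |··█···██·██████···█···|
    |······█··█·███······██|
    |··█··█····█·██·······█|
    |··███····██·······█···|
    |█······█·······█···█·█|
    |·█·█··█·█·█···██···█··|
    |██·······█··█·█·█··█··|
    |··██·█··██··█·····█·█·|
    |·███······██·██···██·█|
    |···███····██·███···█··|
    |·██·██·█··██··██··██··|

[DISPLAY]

                                    
                                    
                                    
                                    
                                    
                                    
                                    
                                    
   ┏━━━━━━━━━━━━━━━━━━━━━━━━━━━━━━━━
   ┃ GameOfLife                     
  ┏┠────────────────────────────────
  ┃┃Gen: 0                          
  ┠┃······█···██··█···█··█          
  ┃┃··█···██·██████···█···          
  ┃┃······█··█·███······██          
  ┃┃··█··█····█·██·······█          
  ┃┃··███····██·······█···          
  ┃┃█······█·······█···█·█          
  ┃┃·█·█··█·█·█···██···█··          
  ┃┃██·······█··█·█·█··█··          


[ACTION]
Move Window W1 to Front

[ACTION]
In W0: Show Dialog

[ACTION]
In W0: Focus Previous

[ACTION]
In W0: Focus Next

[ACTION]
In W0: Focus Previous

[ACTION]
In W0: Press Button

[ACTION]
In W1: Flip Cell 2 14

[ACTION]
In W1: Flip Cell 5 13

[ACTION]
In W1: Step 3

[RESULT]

                                    
                                    
                                    
                                    
                                    
                                    
                                    
                                    
   ┏━━━━━━━━━━━━━━━━━━━━━━━━━━━━━━━━
   ┃ GameOfLife                     
  ┏┠────────────────────────────────
  ┃┃Gen: 3                          
  ┠┃····················█·          
  ┃┃·········██·········█·          
  ┃┃··········██········█·          
  ┃┃·██···········██······          
  ┃┃███····████·····█·██··          
  ┃┃·····█·███············          
  ┃┃···██·██··██·····█·█··          
  ┃┃···██·███····█···█····          


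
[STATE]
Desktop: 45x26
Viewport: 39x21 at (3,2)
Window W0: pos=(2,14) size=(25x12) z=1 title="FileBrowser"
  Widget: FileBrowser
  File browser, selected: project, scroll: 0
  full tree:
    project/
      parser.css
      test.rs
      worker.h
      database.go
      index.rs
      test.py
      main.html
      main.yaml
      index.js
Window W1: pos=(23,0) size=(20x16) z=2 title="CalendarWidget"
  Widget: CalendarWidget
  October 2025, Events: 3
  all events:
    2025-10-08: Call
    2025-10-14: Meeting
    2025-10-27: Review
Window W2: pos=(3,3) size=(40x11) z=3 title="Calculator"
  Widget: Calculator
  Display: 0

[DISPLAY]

                    ┠──────────────────
┏━━━━━━━━━━━━━━━━━━━━━━━━━━━━━━━━━━━━━━
┃ Calculator                           
┠──────────────────────────────────────
┃                                     0
┃┌───┬───┬───┬───┐                     
┃│ 7 │ 8 │ 9 │ ÷ │                     
┃├───┼───┼───┼───┤                     
┃│ 4 │ 5 │ 6 │ × │                     
┃├───┼───┼───┼───┤                     
┃│ 1 │ 2 │ 3 │ - │                     
┗━━━━━━━━━━━━━━━━━━━━━━━━━━━━━━━━━━━━━━
━━━━━━━━━━━━━━━━━━━━┃                  
 FileBrowser        ┗━━━━━━━━━━━━━━━━━━
───────────────────────┨               
> [-] project/         ┃               
    parser.css         ┃               
    test.rs            ┃               
    worker.h           ┃               
    database.go        ┃               
    index.rs           ┃               


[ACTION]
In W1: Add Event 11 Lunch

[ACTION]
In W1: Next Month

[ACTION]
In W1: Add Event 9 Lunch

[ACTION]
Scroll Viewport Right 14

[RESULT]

                 ┠──────────────────┨  
━━━━━━━━━━━━━━━━━━━━━━━━━━━━━━━━━━━━┓  
alculator                           ┃  
────────────────────────────────────┨  
                                   0┃  
──┬───┬───┬───┐                     ┃  
7 │ 8 │ 9 │ ÷ │                     ┃  
──┼───┼───┼───┤                     ┃  
4 │ 5 │ 6 │ × │                     ┃  
──┼───┼───┼───┤                     ┃  
1 │ 2 │ 3 │ - │                     ┃  
━━━━━━━━━━━━━━━━━━━━━━━━━━━━━━━━━━━━┛  
━━━━━━━━━━━━━━━━━┃                  ┃  
leBrowser        ┗━━━━━━━━━━━━━━━━━━┛  
────────────────────┨                  
-] project/         ┃                  
 parser.css         ┃                  
 test.rs            ┃                  
 worker.h           ┃                  
 database.go        ┃                  
 index.rs           ┃                  


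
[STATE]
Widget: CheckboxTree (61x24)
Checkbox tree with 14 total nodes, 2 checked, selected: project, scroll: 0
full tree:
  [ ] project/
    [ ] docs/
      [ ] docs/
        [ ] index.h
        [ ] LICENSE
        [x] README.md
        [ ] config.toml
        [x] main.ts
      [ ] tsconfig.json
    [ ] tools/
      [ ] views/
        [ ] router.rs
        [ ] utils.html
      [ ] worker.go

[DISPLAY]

>[-] project/                                                
   [-] docs/                                                 
     [-] docs/                                               
       [ ] index.h                                           
       [ ] LICENSE                                           
       [x] README.md                                         
       [ ] config.toml                                       
       [x] main.ts                                           
     [ ] tsconfig.json                                       
   [ ] tools/                                                
     [ ] views/                                              
       [ ] router.rs                                         
       [ ] utils.html                                        
     [ ] worker.go                                           
                                                             
                                                             
                                                             
                                                             
                                                             
                                                             
                                                             
                                                             
                                                             
                                                             


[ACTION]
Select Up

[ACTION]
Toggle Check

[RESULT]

>[x] project/                                                
   [x] docs/                                                 
     [x] docs/                                               
       [x] index.h                                           
       [x] LICENSE                                           
       [x] README.md                                         
       [x] config.toml                                       
       [x] main.ts                                           
     [x] tsconfig.json                                       
   [x] tools/                                                
     [x] views/                                              
       [x] router.rs                                         
       [x] utils.html                                        
     [x] worker.go                                           
                                                             
                                                             
                                                             
                                                             
                                                             
                                                             
                                                             
                                                             
                                                             
                                                             


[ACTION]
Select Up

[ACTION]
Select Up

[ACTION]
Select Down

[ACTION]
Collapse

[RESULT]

 [x] project/                                                
>  [x] docs/                                                 
   [x] tools/                                                
     [x] views/                                              
       [x] router.rs                                         
       [x] utils.html                                        
     [x] worker.go                                           
                                                             
                                                             
                                                             
                                                             
                                                             
                                                             
                                                             
                                                             
                                                             
                                                             
                                                             
                                                             
                                                             
                                                             
                                                             
                                                             
                                                             


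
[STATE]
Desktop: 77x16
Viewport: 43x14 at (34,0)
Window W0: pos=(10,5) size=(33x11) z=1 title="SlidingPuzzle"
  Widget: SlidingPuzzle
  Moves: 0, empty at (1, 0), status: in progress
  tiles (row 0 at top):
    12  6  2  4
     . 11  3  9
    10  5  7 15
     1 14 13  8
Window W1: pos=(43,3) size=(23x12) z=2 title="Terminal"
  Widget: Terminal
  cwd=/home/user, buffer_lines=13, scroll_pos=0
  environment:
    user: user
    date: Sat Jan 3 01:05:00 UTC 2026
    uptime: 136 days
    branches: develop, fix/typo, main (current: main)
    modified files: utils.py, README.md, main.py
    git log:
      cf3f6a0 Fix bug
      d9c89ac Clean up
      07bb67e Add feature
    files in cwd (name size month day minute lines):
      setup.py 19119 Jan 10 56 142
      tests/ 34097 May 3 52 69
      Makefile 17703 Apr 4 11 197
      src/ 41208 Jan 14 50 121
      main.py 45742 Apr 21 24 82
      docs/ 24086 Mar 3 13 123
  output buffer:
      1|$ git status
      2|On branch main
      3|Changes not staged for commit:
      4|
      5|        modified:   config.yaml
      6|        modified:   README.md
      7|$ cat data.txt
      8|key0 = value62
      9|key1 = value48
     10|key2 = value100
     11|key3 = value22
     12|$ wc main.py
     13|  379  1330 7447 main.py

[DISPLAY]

                                           
                                           
                                           
         ┏━━━━━━━━━━━━━━━━━━━━━┓           
         ┃ Terminal            ┃           
━━━━━━━━┓┠─────────────────────┨           
        ┃┃$ git status         ┃           
────────┨┃On branch main       ┃           
        ┃┃Changes not staged fo┃           
        ┃┃                     ┃           
        ┃┃        modified:   c┃           
        ┃┃        modified:   R┃           
        ┃┃$ cat data.txt       ┃           
        ┃┃key0 = value62       ┃           


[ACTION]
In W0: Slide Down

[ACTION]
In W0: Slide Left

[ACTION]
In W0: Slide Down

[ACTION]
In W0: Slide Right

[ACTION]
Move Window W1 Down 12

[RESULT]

                                           
                                           
                                           
                                           
         ┏━━━━━━━━━━━━━━━━━━━━━┓           
━━━━━━━━┓┃ Terminal            ┃           
        ┃┠─────────────────────┨           
────────┨┃$ git status         ┃           
        ┃┃On branch main       ┃           
        ┃┃Changes not staged fo┃           
        ┃┃                     ┃           
        ┃┃        modified:   c┃           
        ┃┃        modified:   R┃           
        ┃┃$ cat data.txt       ┃           


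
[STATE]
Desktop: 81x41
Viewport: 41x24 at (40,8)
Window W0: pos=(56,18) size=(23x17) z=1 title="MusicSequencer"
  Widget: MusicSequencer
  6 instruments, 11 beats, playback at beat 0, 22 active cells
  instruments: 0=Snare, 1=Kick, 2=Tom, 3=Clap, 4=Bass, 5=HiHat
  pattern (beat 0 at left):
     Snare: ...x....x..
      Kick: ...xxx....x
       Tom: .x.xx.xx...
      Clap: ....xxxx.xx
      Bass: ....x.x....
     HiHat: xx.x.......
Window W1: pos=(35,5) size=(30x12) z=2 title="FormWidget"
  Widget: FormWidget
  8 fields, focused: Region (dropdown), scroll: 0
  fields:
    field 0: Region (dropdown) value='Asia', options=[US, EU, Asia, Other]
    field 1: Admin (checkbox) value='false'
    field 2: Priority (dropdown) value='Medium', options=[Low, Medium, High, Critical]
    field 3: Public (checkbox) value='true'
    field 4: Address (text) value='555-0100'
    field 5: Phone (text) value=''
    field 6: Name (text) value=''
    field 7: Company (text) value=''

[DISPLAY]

gion:     [Asia       ▼]┃                
min:      [ ]           ┃                
iority:   [Medium     ▼]┃                
blic:     [x]           ┃                
dress:    [555-0100    ]┃                
one:      [            ]┃                
me:       [            ]┃                
mpany:    [            ]┃                
━━━━━━━━━━━━━━━━━━━━━━━━┛                
                                         
                ┏━━━━━━━━━━━━━━━━━━━━━┓  
                ┃ MusicSequencer      ┃  
                ┠─────────────────────┨  
                ┃      ▼1234567890    ┃  
                ┃ Snare···█····█··    ┃  
                ┃  Kick···███····█    ┃  
                ┃   Tom·█·██·██···    ┃  
                ┃  Clap····████·██    ┃  
                ┃  Bass····█·█····    ┃  
                ┃ HiHat██·█·······    ┃  
                ┃                     ┃  
                ┃                     ┃  
                ┃                     ┃  
                ┃                     ┃  


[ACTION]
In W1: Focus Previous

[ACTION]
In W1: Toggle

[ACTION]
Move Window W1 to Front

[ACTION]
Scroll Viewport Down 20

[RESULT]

                                         
                ┏━━━━━━━━━━━━━━━━━━━━━┓  
                ┃ MusicSequencer      ┃  
                ┠─────────────────────┨  
                ┃      ▼1234567890    ┃  
                ┃ Snare···█····█··    ┃  
                ┃  Kick···███····█    ┃  
                ┃   Tom·█·██·██···    ┃  
                ┃  Clap····████·██    ┃  
                ┃  Bass····█·█····    ┃  
                ┃ HiHat██·█·······    ┃  
                ┃                     ┃  
                ┃                     ┃  
                ┃                     ┃  
                ┃                     ┃  
                ┃                     ┃  
                ┃                     ┃  
                ┗━━━━━━━━━━━━━━━━━━━━━┛  
                                         
                                         
                                         
                                         
                                         
                                         


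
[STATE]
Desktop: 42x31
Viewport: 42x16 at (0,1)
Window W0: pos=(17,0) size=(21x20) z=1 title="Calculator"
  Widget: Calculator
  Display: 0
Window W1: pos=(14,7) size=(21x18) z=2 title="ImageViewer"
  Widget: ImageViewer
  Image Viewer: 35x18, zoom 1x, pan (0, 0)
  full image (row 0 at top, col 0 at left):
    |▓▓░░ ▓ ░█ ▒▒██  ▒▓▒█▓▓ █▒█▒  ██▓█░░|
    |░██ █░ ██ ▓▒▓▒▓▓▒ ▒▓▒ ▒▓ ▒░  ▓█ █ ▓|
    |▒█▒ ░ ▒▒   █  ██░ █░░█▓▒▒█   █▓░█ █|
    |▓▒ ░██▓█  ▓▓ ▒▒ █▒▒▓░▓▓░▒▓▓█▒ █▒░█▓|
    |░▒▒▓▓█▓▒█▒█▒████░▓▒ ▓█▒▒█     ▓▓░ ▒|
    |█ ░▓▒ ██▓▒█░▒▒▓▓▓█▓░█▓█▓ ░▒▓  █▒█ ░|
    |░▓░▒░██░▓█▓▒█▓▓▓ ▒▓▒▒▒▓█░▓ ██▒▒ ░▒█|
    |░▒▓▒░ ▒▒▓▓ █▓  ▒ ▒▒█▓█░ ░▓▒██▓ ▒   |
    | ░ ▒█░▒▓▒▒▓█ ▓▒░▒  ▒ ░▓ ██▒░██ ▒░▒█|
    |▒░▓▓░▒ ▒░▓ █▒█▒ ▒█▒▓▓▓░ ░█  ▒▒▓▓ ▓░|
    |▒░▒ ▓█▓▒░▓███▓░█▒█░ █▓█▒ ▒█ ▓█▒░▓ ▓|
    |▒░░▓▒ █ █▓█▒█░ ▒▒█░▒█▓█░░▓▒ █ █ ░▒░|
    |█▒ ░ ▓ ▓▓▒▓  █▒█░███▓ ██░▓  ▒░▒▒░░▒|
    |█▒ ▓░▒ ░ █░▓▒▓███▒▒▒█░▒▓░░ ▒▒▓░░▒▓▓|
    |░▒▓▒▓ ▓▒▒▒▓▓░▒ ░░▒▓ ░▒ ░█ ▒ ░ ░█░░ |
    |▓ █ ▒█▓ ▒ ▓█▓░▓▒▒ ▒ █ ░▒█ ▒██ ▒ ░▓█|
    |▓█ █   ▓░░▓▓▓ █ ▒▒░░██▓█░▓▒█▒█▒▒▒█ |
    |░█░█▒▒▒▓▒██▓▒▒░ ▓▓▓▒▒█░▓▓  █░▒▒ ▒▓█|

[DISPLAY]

                 ┃ Calculator        ┃    
                 ┠───────────────────┨    
                 ┃                  0┃    
                 ┃┌───┬───┬───┬───┐  ┃    
                 ┃│ 7 │ 8 │ 9 │ ÷ │  ┃    
                 ┃├───┼───┼───┼───┤  ┃    
              ┏━━━━━━━━━━━━━━━━━━━┓  ┃    
              ┃ ImageViewer       ┃  ┃    
              ┠───────────────────┨  ┃    
              ┃▓▓░░ ▓ ░█ ▒▒██  ▒▓▒┃  ┃    
              ┃░██ █░ ██ ▓▒▓▒▓▓▒ ▒┃  ┃    
              ┃▒█▒ ░ ▒▒   █  ██░ █┃  ┃    
              ┃▓▒ ░██▓█  ▓▓ ▒▒ █▒▒┃  ┃    
              ┃░▒▒▓▓█▓▒█▒█▒████░▓▒┃  ┃    
              ┃█ ░▓▒ ██▓▒█░▒▒▓▓▓█▓┃  ┃    
              ┃░▓░▒░██░▓█▓▒█▓▓▓ ▒▓┃  ┃    


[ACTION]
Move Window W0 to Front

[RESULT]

                 ┃ Calculator        ┃    
                 ┠───────────────────┨    
                 ┃                  0┃    
                 ┃┌───┬───┬───┬───┐  ┃    
                 ┃│ 7 │ 8 │ 9 │ ÷ │  ┃    
                 ┃├───┼───┼───┼───┤  ┃    
              ┏━━┃│ 4 │ 5 │ 6 │ × │  ┃    
              ┃ I┃├───┼───┼───┼───┤  ┃    
              ┠──┃│ 1 │ 2 │ 3 │ - │  ┃    
              ┃▓▓┃├───┼───┼───┼───┤  ┃    
              ┃░█┃│ 0 │ . │ = │ + │  ┃    
              ┃▒█┃├───┼───┼───┼───┤  ┃    
              ┃▓▒┃│ C │ MC│ MR│ M+│  ┃    
              ┃░▒┃└───┴───┴───┴───┘  ┃    
              ┃█ ┃                   ┃    
              ┃░▓┃                   ┃    


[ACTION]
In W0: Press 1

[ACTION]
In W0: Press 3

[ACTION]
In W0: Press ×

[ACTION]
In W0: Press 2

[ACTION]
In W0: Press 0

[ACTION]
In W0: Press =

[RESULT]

                 ┃ Calculator        ┃    
                 ┠───────────────────┨    
                 ┃                260┃    
                 ┃┌───┬───┬───┬───┐  ┃    
                 ┃│ 7 │ 8 │ 9 │ ÷ │  ┃    
                 ┃├───┼───┼───┼───┤  ┃    
              ┏━━┃│ 4 │ 5 │ 6 │ × │  ┃    
              ┃ I┃├───┼───┼───┼───┤  ┃    
              ┠──┃│ 1 │ 2 │ 3 │ - │  ┃    
              ┃▓▓┃├───┼───┼───┼───┤  ┃    
              ┃░█┃│ 0 │ . │ = │ + │  ┃    
              ┃▒█┃├───┼───┼───┼───┤  ┃    
              ┃▓▒┃│ C │ MC│ MR│ M+│  ┃    
              ┃░▒┃└───┴───┴───┴───┘  ┃    
              ┃█ ┃                   ┃    
              ┃░▓┃                   ┃    
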